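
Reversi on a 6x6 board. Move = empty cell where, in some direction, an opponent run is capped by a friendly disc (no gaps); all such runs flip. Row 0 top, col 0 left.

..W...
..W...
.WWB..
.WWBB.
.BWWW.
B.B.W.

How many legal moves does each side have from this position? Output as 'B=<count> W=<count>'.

-- B to move --
(0,1): flips 1 -> legal
(0,3): no bracket -> illegal
(1,0): no bracket -> illegal
(1,1): flips 3 -> legal
(1,3): no bracket -> illegal
(2,0): flips 2 -> legal
(3,0): flips 2 -> legal
(3,5): no bracket -> illegal
(4,0): no bracket -> illegal
(4,5): flips 3 -> legal
(5,1): flips 1 -> legal
(5,3): flips 1 -> legal
(5,5): flips 1 -> legal
B mobility = 8
-- W to move --
(1,3): flips 2 -> legal
(1,4): flips 1 -> legal
(2,4): flips 3 -> legal
(2,5): flips 1 -> legal
(3,0): no bracket -> illegal
(3,5): flips 2 -> legal
(4,0): flips 1 -> legal
(4,5): flips 2 -> legal
(5,1): flips 1 -> legal
(5,3): no bracket -> illegal
W mobility = 8

Answer: B=8 W=8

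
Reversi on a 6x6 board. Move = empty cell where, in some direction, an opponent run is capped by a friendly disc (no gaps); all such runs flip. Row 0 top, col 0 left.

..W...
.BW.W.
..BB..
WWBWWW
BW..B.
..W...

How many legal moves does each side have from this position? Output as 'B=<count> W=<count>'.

Answer: B=9 W=9

Derivation:
-- B to move --
(0,1): flips 1 -> legal
(0,3): no bracket -> illegal
(0,4): no bracket -> illegal
(0,5): flips 1 -> legal
(1,3): flips 1 -> legal
(1,5): no bracket -> illegal
(2,0): flips 1 -> legal
(2,1): no bracket -> illegal
(2,4): flips 1 -> legal
(2,5): no bracket -> illegal
(4,2): flips 1 -> legal
(4,3): flips 1 -> legal
(4,5): flips 1 -> legal
(5,0): flips 1 -> legal
(5,1): no bracket -> illegal
(5,3): no bracket -> illegal
B mobility = 9
-- W to move --
(0,0): flips 2 -> legal
(0,1): no bracket -> illegal
(1,0): flips 1 -> legal
(1,3): flips 2 -> legal
(2,0): flips 1 -> legal
(2,1): no bracket -> illegal
(2,4): no bracket -> illegal
(4,2): flips 2 -> legal
(4,3): no bracket -> illegal
(4,5): no bracket -> illegal
(5,0): flips 1 -> legal
(5,1): no bracket -> illegal
(5,3): flips 1 -> legal
(5,4): flips 1 -> legal
(5,5): flips 1 -> legal
W mobility = 9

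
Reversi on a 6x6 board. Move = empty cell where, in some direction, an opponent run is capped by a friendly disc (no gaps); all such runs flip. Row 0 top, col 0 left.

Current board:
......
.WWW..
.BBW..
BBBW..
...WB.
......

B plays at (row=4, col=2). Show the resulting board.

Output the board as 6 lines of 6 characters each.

Answer: ......
.WWW..
.BBW..
BBBW..
..BBB.
......

Derivation:
Place B at (4,2); scan 8 dirs for brackets.
Dir NW: first cell 'B' (not opp) -> no flip
Dir N: first cell 'B' (not opp) -> no flip
Dir NE: opp run (3,3), next='.' -> no flip
Dir W: first cell '.' (not opp) -> no flip
Dir E: opp run (4,3) capped by B -> flip
Dir SW: first cell '.' (not opp) -> no flip
Dir S: first cell '.' (not opp) -> no flip
Dir SE: first cell '.' (not opp) -> no flip
All flips: (4,3)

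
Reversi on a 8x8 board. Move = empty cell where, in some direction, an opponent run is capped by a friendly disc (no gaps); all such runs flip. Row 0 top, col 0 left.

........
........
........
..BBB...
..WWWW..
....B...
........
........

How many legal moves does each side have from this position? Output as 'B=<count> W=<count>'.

Answer: B=6 W=8

Derivation:
-- B to move --
(3,1): no bracket -> illegal
(3,5): no bracket -> illegal
(3,6): flips 1 -> legal
(4,1): no bracket -> illegal
(4,6): no bracket -> illegal
(5,1): flips 1 -> legal
(5,2): flips 2 -> legal
(5,3): flips 1 -> legal
(5,5): flips 1 -> legal
(5,6): flips 1 -> legal
B mobility = 6
-- W to move --
(2,1): flips 1 -> legal
(2,2): flips 2 -> legal
(2,3): flips 2 -> legal
(2,4): flips 2 -> legal
(2,5): flips 1 -> legal
(3,1): no bracket -> illegal
(3,5): no bracket -> illegal
(4,1): no bracket -> illegal
(5,3): no bracket -> illegal
(5,5): no bracket -> illegal
(6,3): flips 1 -> legal
(6,4): flips 1 -> legal
(6,5): flips 1 -> legal
W mobility = 8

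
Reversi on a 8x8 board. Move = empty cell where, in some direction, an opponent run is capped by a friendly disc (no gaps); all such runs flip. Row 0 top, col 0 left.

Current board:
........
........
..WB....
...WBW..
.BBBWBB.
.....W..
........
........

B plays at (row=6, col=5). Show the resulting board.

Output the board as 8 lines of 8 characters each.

Answer: ........
........
..WB....
...WBW..
.BBBWBB.
.....B..
.....B..
........

Derivation:
Place B at (6,5); scan 8 dirs for brackets.
Dir NW: first cell '.' (not opp) -> no flip
Dir N: opp run (5,5) capped by B -> flip
Dir NE: first cell '.' (not opp) -> no flip
Dir W: first cell '.' (not opp) -> no flip
Dir E: first cell '.' (not opp) -> no flip
Dir SW: first cell '.' (not opp) -> no flip
Dir S: first cell '.' (not opp) -> no flip
Dir SE: first cell '.' (not opp) -> no flip
All flips: (5,5)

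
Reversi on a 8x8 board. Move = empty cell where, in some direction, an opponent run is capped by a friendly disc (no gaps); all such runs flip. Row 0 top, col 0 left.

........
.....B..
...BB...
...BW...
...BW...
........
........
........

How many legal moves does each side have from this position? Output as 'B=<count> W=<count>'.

Answer: B=5 W=6

Derivation:
-- B to move --
(2,5): flips 1 -> legal
(3,5): flips 1 -> legal
(4,5): flips 2 -> legal
(5,3): no bracket -> illegal
(5,4): flips 2 -> legal
(5,5): flips 1 -> legal
B mobility = 5
-- W to move --
(0,4): no bracket -> illegal
(0,5): no bracket -> illegal
(0,6): no bracket -> illegal
(1,2): flips 1 -> legal
(1,3): no bracket -> illegal
(1,4): flips 1 -> legal
(1,6): no bracket -> illegal
(2,2): flips 1 -> legal
(2,5): no bracket -> illegal
(2,6): no bracket -> illegal
(3,2): flips 1 -> legal
(3,5): no bracket -> illegal
(4,2): flips 1 -> legal
(5,2): flips 1 -> legal
(5,3): no bracket -> illegal
(5,4): no bracket -> illegal
W mobility = 6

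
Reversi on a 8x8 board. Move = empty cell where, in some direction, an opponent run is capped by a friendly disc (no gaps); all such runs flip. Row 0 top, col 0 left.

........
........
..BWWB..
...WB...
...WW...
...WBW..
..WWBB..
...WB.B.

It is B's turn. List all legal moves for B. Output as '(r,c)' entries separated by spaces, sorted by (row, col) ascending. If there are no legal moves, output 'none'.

(1,2): flips 1 -> legal
(1,3): no bracket -> illegal
(1,4): flips 1 -> legal
(1,5): no bracket -> illegal
(3,2): flips 2 -> legal
(3,5): no bracket -> illegal
(4,2): flips 1 -> legal
(4,5): flips 1 -> legal
(4,6): flips 1 -> legal
(5,1): no bracket -> illegal
(5,2): flips 3 -> legal
(5,6): flips 1 -> legal
(6,1): flips 2 -> legal
(6,6): flips 3 -> legal
(7,1): no bracket -> illegal
(7,2): flips 2 -> legal

Answer: (1,2) (1,4) (3,2) (4,2) (4,5) (4,6) (5,2) (5,6) (6,1) (6,6) (7,2)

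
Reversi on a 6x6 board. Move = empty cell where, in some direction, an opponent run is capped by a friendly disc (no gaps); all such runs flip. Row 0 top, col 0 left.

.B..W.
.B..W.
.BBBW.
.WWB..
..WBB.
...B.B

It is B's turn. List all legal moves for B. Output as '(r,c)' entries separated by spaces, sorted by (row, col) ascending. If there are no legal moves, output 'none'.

(0,3): no bracket -> illegal
(0,5): flips 1 -> legal
(1,3): no bracket -> illegal
(1,5): flips 1 -> legal
(2,0): flips 2 -> legal
(2,5): flips 1 -> legal
(3,0): flips 2 -> legal
(3,4): no bracket -> illegal
(3,5): no bracket -> illegal
(4,0): flips 1 -> legal
(4,1): flips 3 -> legal
(5,1): flips 1 -> legal
(5,2): flips 2 -> legal

Answer: (0,5) (1,5) (2,0) (2,5) (3,0) (4,0) (4,1) (5,1) (5,2)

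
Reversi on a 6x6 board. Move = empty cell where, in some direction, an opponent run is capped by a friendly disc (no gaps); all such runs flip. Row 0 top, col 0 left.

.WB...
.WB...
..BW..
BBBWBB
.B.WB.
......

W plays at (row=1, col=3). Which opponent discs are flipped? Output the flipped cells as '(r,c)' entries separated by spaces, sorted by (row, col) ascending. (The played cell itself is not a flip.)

Answer: (1,2)

Derivation:
Dir NW: opp run (0,2), next=edge -> no flip
Dir N: first cell '.' (not opp) -> no flip
Dir NE: first cell '.' (not opp) -> no flip
Dir W: opp run (1,2) capped by W -> flip
Dir E: first cell '.' (not opp) -> no flip
Dir SW: opp run (2,2) (3,1), next='.' -> no flip
Dir S: first cell 'W' (not opp) -> no flip
Dir SE: first cell '.' (not opp) -> no flip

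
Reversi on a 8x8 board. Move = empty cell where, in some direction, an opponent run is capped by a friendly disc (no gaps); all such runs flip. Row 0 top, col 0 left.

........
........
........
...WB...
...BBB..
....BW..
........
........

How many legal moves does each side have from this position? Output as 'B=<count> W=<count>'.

Answer: B=6 W=2

Derivation:
-- B to move --
(2,2): flips 1 -> legal
(2,3): flips 1 -> legal
(2,4): no bracket -> illegal
(3,2): flips 1 -> legal
(4,2): no bracket -> illegal
(4,6): no bracket -> illegal
(5,6): flips 1 -> legal
(6,4): no bracket -> illegal
(6,5): flips 1 -> legal
(6,6): flips 1 -> legal
B mobility = 6
-- W to move --
(2,3): no bracket -> illegal
(2,4): no bracket -> illegal
(2,5): no bracket -> illegal
(3,2): no bracket -> illegal
(3,5): flips 2 -> legal
(3,6): no bracket -> illegal
(4,2): no bracket -> illegal
(4,6): no bracket -> illegal
(5,2): no bracket -> illegal
(5,3): flips 2 -> legal
(5,6): no bracket -> illegal
(6,3): no bracket -> illegal
(6,4): no bracket -> illegal
(6,5): no bracket -> illegal
W mobility = 2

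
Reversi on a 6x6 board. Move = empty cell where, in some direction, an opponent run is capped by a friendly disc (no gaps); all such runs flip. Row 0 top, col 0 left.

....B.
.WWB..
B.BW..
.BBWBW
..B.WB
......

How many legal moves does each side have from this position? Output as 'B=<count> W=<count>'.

Answer: B=10 W=9

Derivation:
-- B to move --
(0,0): flips 1 -> legal
(0,1): flips 2 -> legal
(0,2): flips 2 -> legal
(0,3): no bracket -> illegal
(1,0): flips 2 -> legal
(1,4): flips 1 -> legal
(2,1): no bracket -> illegal
(2,4): flips 2 -> legal
(2,5): flips 1 -> legal
(4,3): flips 3 -> legal
(5,3): no bracket -> illegal
(5,4): flips 1 -> legal
(5,5): flips 2 -> legal
B mobility = 10
-- W to move --
(0,2): no bracket -> illegal
(0,3): flips 1 -> legal
(0,5): no bracket -> illegal
(1,0): no bracket -> illegal
(1,4): flips 1 -> legal
(1,5): no bracket -> illegal
(2,1): flips 1 -> legal
(2,4): flips 1 -> legal
(2,5): no bracket -> illegal
(3,0): flips 2 -> legal
(4,0): no bracket -> illegal
(4,1): flips 1 -> legal
(4,3): no bracket -> illegal
(5,1): flips 1 -> legal
(5,2): flips 3 -> legal
(5,3): no bracket -> illegal
(5,4): no bracket -> illegal
(5,5): flips 1 -> legal
W mobility = 9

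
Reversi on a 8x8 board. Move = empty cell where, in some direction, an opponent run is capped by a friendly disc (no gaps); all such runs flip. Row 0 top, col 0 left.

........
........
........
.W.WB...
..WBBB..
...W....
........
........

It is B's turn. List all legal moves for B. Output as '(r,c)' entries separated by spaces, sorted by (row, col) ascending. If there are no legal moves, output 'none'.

Answer: (2,2) (2,3) (3,2) (4,1) (6,2) (6,3)

Derivation:
(2,0): no bracket -> illegal
(2,1): no bracket -> illegal
(2,2): flips 1 -> legal
(2,3): flips 1 -> legal
(2,4): no bracket -> illegal
(3,0): no bracket -> illegal
(3,2): flips 1 -> legal
(4,0): no bracket -> illegal
(4,1): flips 1 -> legal
(5,1): no bracket -> illegal
(5,2): no bracket -> illegal
(5,4): no bracket -> illegal
(6,2): flips 1 -> legal
(6,3): flips 1 -> legal
(6,4): no bracket -> illegal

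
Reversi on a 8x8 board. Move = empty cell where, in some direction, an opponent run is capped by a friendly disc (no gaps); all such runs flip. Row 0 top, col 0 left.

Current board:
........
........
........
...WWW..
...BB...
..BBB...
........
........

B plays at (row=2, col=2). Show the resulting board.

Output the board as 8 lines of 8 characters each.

Place B at (2,2); scan 8 dirs for brackets.
Dir NW: first cell '.' (not opp) -> no flip
Dir N: first cell '.' (not opp) -> no flip
Dir NE: first cell '.' (not opp) -> no flip
Dir W: first cell '.' (not opp) -> no flip
Dir E: first cell '.' (not opp) -> no flip
Dir SW: first cell '.' (not opp) -> no flip
Dir S: first cell '.' (not opp) -> no flip
Dir SE: opp run (3,3) capped by B -> flip
All flips: (3,3)

Answer: ........
........
..B.....
...BWW..
...BB...
..BBB...
........
........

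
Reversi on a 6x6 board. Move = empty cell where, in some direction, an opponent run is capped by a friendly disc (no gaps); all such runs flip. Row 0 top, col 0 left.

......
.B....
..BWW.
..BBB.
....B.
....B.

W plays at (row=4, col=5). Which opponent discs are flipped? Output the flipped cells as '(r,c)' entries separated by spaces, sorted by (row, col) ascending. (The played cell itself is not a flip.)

Answer: (3,4)

Derivation:
Dir NW: opp run (3,4) capped by W -> flip
Dir N: first cell '.' (not opp) -> no flip
Dir NE: edge -> no flip
Dir W: opp run (4,4), next='.' -> no flip
Dir E: edge -> no flip
Dir SW: opp run (5,4), next=edge -> no flip
Dir S: first cell '.' (not opp) -> no flip
Dir SE: edge -> no flip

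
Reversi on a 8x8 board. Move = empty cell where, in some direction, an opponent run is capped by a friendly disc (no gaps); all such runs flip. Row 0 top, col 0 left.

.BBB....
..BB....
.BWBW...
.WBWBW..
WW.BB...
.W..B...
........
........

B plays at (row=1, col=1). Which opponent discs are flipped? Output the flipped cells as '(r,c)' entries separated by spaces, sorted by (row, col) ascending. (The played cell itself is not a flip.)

Answer: (2,2) (3,3)

Derivation:
Dir NW: first cell '.' (not opp) -> no flip
Dir N: first cell 'B' (not opp) -> no flip
Dir NE: first cell 'B' (not opp) -> no flip
Dir W: first cell '.' (not opp) -> no flip
Dir E: first cell 'B' (not opp) -> no flip
Dir SW: first cell '.' (not opp) -> no flip
Dir S: first cell 'B' (not opp) -> no flip
Dir SE: opp run (2,2) (3,3) capped by B -> flip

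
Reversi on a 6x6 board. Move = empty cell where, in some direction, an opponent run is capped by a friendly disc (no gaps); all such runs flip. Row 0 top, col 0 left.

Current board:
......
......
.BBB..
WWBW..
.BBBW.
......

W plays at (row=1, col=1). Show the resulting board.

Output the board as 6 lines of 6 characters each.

Place W at (1,1); scan 8 dirs for brackets.
Dir NW: first cell '.' (not opp) -> no flip
Dir N: first cell '.' (not opp) -> no flip
Dir NE: first cell '.' (not opp) -> no flip
Dir W: first cell '.' (not opp) -> no flip
Dir E: first cell '.' (not opp) -> no flip
Dir SW: first cell '.' (not opp) -> no flip
Dir S: opp run (2,1) capped by W -> flip
Dir SE: opp run (2,2) capped by W -> flip
All flips: (2,1) (2,2)

Answer: ......
.W....
.WWB..
WWBW..
.BBBW.
......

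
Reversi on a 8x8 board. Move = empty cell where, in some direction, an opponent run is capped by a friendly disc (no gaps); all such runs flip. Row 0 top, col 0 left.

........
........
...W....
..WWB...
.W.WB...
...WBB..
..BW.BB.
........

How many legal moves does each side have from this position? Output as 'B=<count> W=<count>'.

-- B to move --
(1,2): flips 1 -> legal
(1,3): no bracket -> illegal
(1,4): no bracket -> illegal
(2,1): flips 2 -> legal
(2,2): flips 1 -> legal
(2,4): no bracket -> illegal
(3,0): no bracket -> illegal
(3,1): flips 2 -> legal
(4,0): no bracket -> illegal
(4,2): flips 1 -> legal
(5,0): no bracket -> illegal
(5,1): no bracket -> illegal
(5,2): flips 2 -> legal
(6,4): flips 1 -> legal
(7,2): flips 1 -> legal
(7,3): no bracket -> illegal
(7,4): no bracket -> illegal
B mobility = 8
-- W to move --
(2,4): no bracket -> illegal
(2,5): flips 1 -> legal
(3,5): flips 2 -> legal
(4,5): flips 3 -> legal
(4,6): no bracket -> illegal
(5,1): no bracket -> illegal
(5,2): no bracket -> illegal
(5,6): flips 2 -> legal
(5,7): no bracket -> illegal
(6,1): flips 1 -> legal
(6,4): no bracket -> illegal
(6,7): no bracket -> illegal
(7,1): flips 1 -> legal
(7,2): no bracket -> illegal
(7,3): no bracket -> illegal
(7,4): no bracket -> illegal
(7,5): no bracket -> illegal
(7,6): flips 2 -> legal
(7,7): flips 3 -> legal
W mobility = 8

Answer: B=8 W=8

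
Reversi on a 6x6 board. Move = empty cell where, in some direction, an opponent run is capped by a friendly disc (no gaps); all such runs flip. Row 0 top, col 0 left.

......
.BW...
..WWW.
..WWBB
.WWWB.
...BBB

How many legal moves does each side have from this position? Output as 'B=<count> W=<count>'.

-- B to move --
(0,1): flips 2 -> legal
(0,2): no bracket -> illegal
(0,3): no bracket -> illegal
(1,3): flips 5 -> legal
(1,4): flips 1 -> legal
(1,5): no bracket -> illegal
(2,1): flips 2 -> legal
(2,5): no bracket -> illegal
(3,0): no bracket -> illegal
(3,1): flips 3 -> legal
(4,0): flips 3 -> legal
(5,0): no bracket -> illegal
(5,1): no bracket -> illegal
(5,2): flips 1 -> legal
B mobility = 7
-- W to move --
(0,0): flips 1 -> legal
(0,1): no bracket -> illegal
(0,2): no bracket -> illegal
(1,0): flips 1 -> legal
(2,0): no bracket -> illegal
(2,1): no bracket -> illegal
(2,5): flips 1 -> legal
(4,5): flips 2 -> legal
(5,2): no bracket -> illegal
W mobility = 4

Answer: B=7 W=4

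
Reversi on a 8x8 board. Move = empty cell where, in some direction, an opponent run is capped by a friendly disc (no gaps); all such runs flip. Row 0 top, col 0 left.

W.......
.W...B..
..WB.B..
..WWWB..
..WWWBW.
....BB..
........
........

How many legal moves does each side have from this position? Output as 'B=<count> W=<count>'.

-- B to move --
(0,1): no bracket -> illegal
(0,2): no bracket -> illegal
(1,0): no bracket -> illegal
(1,2): no bracket -> illegal
(1,3): no bracket -> illegal
(2,0): no bracket -> illegal
(2,1): flips 3 -> legal
(2,4): flips 2 -> legal
(3,1): flips 3 -> legal
(3,6): no bracket -> illegal
(3,7): flips 1 -> legal
(4,1): flips 4 -> legal
(4,7): flips 1 -> legal
(5,1): no bracket -> illegal
(5,2): flips 2 -> legal
(5,3): flips 3 -> legal
(5,6): no bracket -> illegal
(5,7): flips 1 -> legal
B mobility = 9
-- W to move --
(0,4): no bracket -> illegal
(0,5): no bracket -> illegal
(0,6): no bracket -> illegal
(1,2): flips 1 -> legal
(1,3): flips 1 -> legal
(1,4): flips 1 -> legal
(1,6): flips 1 -> legal
(2,4): flips 2 -> legal
(2,6): flips 1 -> legal
(3,6): flips 1 -> legal
(5,3): no bracket -> illegal
(5,6): flips 1 -> legal
(6,3): no bracket -> illegal
(6,4): flips 2 -> legal
(6,5): flips 1 -> legal
(6,6): flips 1 -> legal
W mobility = 11

Answer: B=9 W=11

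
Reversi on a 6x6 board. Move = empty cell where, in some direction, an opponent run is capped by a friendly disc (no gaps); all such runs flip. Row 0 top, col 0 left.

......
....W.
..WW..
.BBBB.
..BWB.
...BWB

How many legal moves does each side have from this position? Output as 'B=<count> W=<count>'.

-- B to move --
(0,3): no bracket -> illegal
(0,4): no bracket -> illegal
(0,5): flips 2 -> legal
(1,1): flips 1 -> legal
(1,2): flips 2 -> legal
(1,3): flips 2 -> legal
(1,5): no bracket -> illegal
(2,1): no bracket -> illegal
(2,4): no bracket -> illegal
(2,5): no bracket -> illegal
(4,5): no bracket -> illegal
(5,2): flips 1 -> legal
B mobility = 5
-- W to move --
(2,0): no bracket -> illegal
(2,1): flips 1 -> legal
(2,4): flips 2 -> legal
(2,5): flips 1 -> legal
(3,0): no bracket -> illegal
(3,5): no bracket -> illegal
(4,0): flips 1 -> legal
(4,1): flips 2 -> legal
(4,5): flips 2 -> legal
(5,1): no bracket -> illegal
(5,2): flips 3 -> legal
W mobility = 7

Answer: B=5 W=7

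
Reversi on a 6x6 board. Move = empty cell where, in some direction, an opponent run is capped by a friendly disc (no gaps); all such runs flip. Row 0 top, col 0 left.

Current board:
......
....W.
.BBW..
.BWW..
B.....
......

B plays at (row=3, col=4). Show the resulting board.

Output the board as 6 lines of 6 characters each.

Answer: ......
....W.
.BBW..
.BBBB.
B.....
......

Derivation:
Place B at (3,4); scan 8 dirs for brackets.
Dir NW: opp run (2,3), next='.' -> no flip
Dir N: first cell '.' (not opp) -> no flip
Dir NE: first cell '.' (not opp) -> no flip
Dir W: opp run (3,3) (3,2) capped by B -> flip
Dir E: first cell '.' (not opp) -> no flip
Dir SW: first cell '.' (not opp) -> no flip
Dir S: first cell '.' (not opp) -> no flip
Dir SE: first cell '.' (not opp) -> no flip
All flips: (3,2) (3,3)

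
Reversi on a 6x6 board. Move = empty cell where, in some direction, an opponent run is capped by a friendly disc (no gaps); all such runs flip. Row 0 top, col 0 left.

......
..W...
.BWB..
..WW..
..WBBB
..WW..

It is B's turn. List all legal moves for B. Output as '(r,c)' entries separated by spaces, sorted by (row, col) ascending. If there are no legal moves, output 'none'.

(0,1): flips 1 -> legal
(0,2): no bracket -> illegal
(0,3): flips 1 -> legal
(1,1): flips 2 -> legal
(1,3): no bracket -> illegal
(2,4): no bracket -> illegal
(3,1): no bracket -> illegal
(3,4): no bracket -> illegal
(4,1): flips 2 -> legal
(5,1): no bracket -> illegal
(5,4): no bracket -> illegal

Answer: (0,1) (0,3) (1,1) (4,1)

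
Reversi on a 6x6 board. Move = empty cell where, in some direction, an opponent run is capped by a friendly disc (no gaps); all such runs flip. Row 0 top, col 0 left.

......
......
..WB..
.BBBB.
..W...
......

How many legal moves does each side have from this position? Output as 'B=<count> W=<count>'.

-- B to move --
(1,1): flips 1 -> legal
(1,2): flips 1 -> legal
(1,3): flips 1 -> legal
(2,1): flips 1 -> legal
(4,1): no bracket -> illegal
(4,3): no bracket -> illegal
(5,1): flips 1 -> legal
(5,2): flips 1 -> legal
(5,3): flips 1 -> legal
B mobility = 7
-- W to move --
(1,2): no bracket -> illegal
(1,3): no bracket -> illegal
(1,4): no bracket -> illegal
(2,0): flips 1 -> legal
(2,1): no bracket -> illegal
(2,4): flips 2 -> legal
(2,5): no bracket -> illegal
(3,0): no bracket -> illegal
(3,5): no bracket -> illegal
(4,0): flips 1 -> legal
(4,1): no bracket -> illegal
(4,3): no bracket -> illegal
(4,4): flips 1 -> legal
(4,5): no bracket -> illegal
W mobility = 4

Answer: B=7 W=4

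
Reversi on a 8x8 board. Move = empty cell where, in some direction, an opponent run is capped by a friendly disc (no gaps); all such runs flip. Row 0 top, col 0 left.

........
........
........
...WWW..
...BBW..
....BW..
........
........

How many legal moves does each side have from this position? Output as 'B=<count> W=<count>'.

Answer: B=9 W=5

Derivation:
-- B to move --
(2,2): flips 1 -> legal
(2,3): flips 1 -> legal
(2,4): flips 1 -> legal
(2,5): flips 1 -> legal
(2,6): flips 1 -> legal
(3,2): no bracket -> illegal
(3,6): flips 1 -> legal
(4,2): no bracket -> illegal
(4,6): flips 1 -> legal
(5,6): flips 1 -> legal
(6,4): no bracket -> illegal
(6,5): no bracket -> illegal
(6,6): flips 1 -> legal
B mobility = 9
-- W to move --
(3,2): no bracket -> illegal
(4,2): flips 2 -> legal
(5,2): flips 1 -> legal
(5,3): flips 3 -> legal
(6,3): flips 1 -> legal
(6,4): flips 2 -> legal
(6,5): no bracket -> illegal
W mobility = 5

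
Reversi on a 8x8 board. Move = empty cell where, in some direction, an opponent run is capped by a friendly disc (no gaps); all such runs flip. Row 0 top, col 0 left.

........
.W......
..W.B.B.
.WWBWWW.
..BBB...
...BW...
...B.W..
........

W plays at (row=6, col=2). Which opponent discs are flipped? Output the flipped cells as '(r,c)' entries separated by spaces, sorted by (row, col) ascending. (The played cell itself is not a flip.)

Dir NW: first cell '.' (not opp) -> no flip
Dir N: first cell '.' (not opp) -> no flip
Dir NE: opp run (5,3) (4,4) capped by W -> flip
Dir W: first cell '.' (not opp) -> no flip
Dir E: opp run (6,3), next='.' -> no flip
Dir SW: first cell '.' (not opp) -> no flip
Dir S: first cell '.' (not opp) -> no flip
Dir SE: first cell '.' (not opp) -> no flip

Answer: (4,4) (5,3)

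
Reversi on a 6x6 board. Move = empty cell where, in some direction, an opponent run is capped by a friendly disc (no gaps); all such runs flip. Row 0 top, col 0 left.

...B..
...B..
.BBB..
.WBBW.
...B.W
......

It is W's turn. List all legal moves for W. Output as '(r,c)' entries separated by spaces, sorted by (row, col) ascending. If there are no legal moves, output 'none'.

Answer: (0,4) (1,1) (1,2) (5,2)

Derivation:
(0,2): no bracket -> illegal
(0,4): flips 2 -> legal
(1,0): no bracket -> illegal
(1,1): flips 1 -> legal
(1,2): flips 1 -> legal
(1,4): no bracket -> illegal
(2,0): no bracket -> illegal
(2,4): no bracket -> illegal
(3,0): no bracket -> illegal
(4,1): no bracket -> illegal
(4,2): no bracket -> illegal
(4,4): no bracket -> illegal
(5,2): flips 1 -> legal
(5,3): no bracket -> illegal
(5,4): no bracket -> illegal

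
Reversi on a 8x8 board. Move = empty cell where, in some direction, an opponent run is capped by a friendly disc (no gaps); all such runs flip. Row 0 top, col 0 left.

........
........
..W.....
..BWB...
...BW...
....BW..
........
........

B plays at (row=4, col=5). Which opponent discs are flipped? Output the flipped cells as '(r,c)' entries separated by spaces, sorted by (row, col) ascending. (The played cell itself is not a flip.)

Dir NW: first cell 'B' (not opp) -> no flip
Dir N: first cell '.' (not opp) -> no flip
Dir NE: first cell '.' (not opp) -> no flip
Dir W: opp run (4,4) capped by B -> flip
Dir E: first cell '.' (not opp) -> no flip
Dir SW: first cell 'B' (not opp) -> no flip
Dir S: opp run (5,5), next='.' -> no flip
Dir SE: first cell '.' (not opp) -> no flip

Answer: (4,4)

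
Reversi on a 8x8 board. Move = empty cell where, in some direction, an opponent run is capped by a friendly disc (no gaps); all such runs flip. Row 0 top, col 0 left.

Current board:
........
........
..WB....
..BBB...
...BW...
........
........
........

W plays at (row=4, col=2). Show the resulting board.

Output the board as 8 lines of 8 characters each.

Place W at (4,2); scan 8 dirs for brackets.
Dir NW: first cell '.' (not opp) -> no flip
Dir N: opp run (3,2) capped by W -> flip
Dir NE: opp run (3,3), next='.' -> no flip
Dir W: first cell '.' (not opp) -> no flip
Dir E: opp run (4,3) capped by W -> flip
Dir SW: first cell '.' (not opp) -> no flip
Dir S: first cell '.' (not opp) -> no flip
Dir SE: first cell '.' (not opp) -> no flip
All flips: (3,2) (4,3)

Answer: ........
........
..WB....
..WBB...
..WWW...
........
........
........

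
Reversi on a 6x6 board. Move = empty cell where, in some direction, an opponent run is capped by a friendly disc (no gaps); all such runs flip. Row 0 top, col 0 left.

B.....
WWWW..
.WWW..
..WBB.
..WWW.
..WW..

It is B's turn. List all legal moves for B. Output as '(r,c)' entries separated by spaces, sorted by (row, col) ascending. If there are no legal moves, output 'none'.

(0,1): flips 2 -> legal
(0,2): no bracket -> illegal
(0,3): flips 2 -> legal
(0,4): no bracket -> illegal
(1,4): no bracket -> illegal
(2,0): flips 1 -> legal
(2,4): no bracket -> illegal
(3,0): no bracket -> illegal
(3,1): flips 1 -> legal
(3,5): no bracket -> illegal
(4,1): no bracket -> illegal
(4,5): no bracket -> illegal
(5,1): flips 1 -> legal
(5,4): flips 1 -> legal
(5,5): flips 1 -> legal

Answer: (0,1) (0,3) (2,0) (3,1) (5,1) (5,4) (5,5)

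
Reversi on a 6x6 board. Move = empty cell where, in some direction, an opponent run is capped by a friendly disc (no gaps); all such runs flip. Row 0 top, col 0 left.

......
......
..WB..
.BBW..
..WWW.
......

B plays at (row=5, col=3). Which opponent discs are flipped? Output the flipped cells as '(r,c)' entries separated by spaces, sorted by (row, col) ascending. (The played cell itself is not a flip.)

Answer: (3,3) (4,2) (4,3)

Derivation:
Dir NW: opp run (4,2) capped by B -> flip
Dir N: opp run (4,3) (3,3) capped by B -> flip
Dir NE: opp run (4,4), next='.' -> no flip
Dir W: first cell '.' (not opp) -> no flip
Dir E: first cell '.' (not opp) -> no flip
Dir SW: edge -> no flip
Dir S: edge -> no flip
Dir SE: edge -> no flip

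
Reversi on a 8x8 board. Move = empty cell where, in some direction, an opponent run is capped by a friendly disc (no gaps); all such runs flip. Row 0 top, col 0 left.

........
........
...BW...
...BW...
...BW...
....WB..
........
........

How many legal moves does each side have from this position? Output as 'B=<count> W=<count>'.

Answer: B=6 W=7

Derivation:
-- B to move --
(1,3): no bracket -> illegal
(1,4): no bracket -> illegal
(1,5): flips 1 -> legal
(2,5): flips 2 -> legal
(3,5): flips 1 -> legal
(4,5): flips 2 -> legal
(5,3): flips 1 -> legal
(6,3): no bracket -> illegal
(6,4): no bracket -> illegal
(6,5): flips 1 -> legal
B mobility = 6
-- W to move --
(1,2): flips 1 -> legal
(1,3): no bracket -> illegal
(1,4): no bracket -> illegal
(2,2): flips 2 -> legal
(3,2): flips 2 -> legal
(4,2): flips 2 -> legal
(4,5): no bracket -> illegal
(4,6): no bracket -> illegal
(5,2): flips 1 -> legal
(5,3): no bracket -> illegal
(5,6): flips 1 -> legal
(6,4): no bracket -> illegal
(6,5): no bracket -> illegal
(6,6): flips 1 -> legal
W mobility = 7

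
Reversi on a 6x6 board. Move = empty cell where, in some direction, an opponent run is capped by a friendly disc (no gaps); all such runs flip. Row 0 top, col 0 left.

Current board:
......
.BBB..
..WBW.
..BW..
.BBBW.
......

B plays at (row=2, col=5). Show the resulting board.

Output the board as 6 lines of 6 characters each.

Place B at (2,5); scan 8 dirs for brackets.
Dir NW: first cell '.' (not opp) -> no flip
Dir N: first cell '.' (not opp) -> no flip
Dir NE: edge -> no flip
Dir W: opp run (2,4) capped by B -> flip
Dir E: edge -> no flip
Dir SW: first cell '.' (not opp) -> no flip
Dir S: first cell '.' (not opp) -> no flip
Dir SE: edge -> no flip
All flips: (2,4)

Answer: ......
.BBB..
..WBBB
..BW..
.BBBW.
......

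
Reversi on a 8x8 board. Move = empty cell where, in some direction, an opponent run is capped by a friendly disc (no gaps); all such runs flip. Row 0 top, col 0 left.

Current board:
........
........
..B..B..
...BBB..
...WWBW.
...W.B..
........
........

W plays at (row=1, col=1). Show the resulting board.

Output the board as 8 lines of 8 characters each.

Place W at (1,1); scan 8 dirs for brackets.
Dir NW: first cell '.' (not opp) -> no flip
Dir N: first cell '.' (not opp) -> no flip
Dir NE: first cell '.' (not opp) -> no flip
Dir W: first cell '.' (not opp) -> no flip
Dir E: first cell '.' (not opp) -> no flip
Dir SW: first cell '.' (not opp) -> no flip
Dir S: first cell '.' (not opp) -> no flip
Dir SE: opp run (2,2) (3,3) capped by W -> flip
All flips: (2,2) (3,3)

Answer: ........
.W......
..W..B..
...WBB..
...WWBW.
...W.B..
........
........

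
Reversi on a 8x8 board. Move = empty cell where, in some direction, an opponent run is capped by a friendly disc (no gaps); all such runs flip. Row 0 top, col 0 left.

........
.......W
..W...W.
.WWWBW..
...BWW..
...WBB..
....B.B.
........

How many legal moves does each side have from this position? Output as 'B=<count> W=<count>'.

Answer: B=11 W=9

Derivation:
-- B to move --
(0,6): no bracket -> illegal
(0,7): no bracket -> illegal
(1,1): flips 3 -> legal
(1,2): no bracket -> illegal
(1,3): no bracket -> illegal
(1,5): no bracket -> illegal
(1,6): no bracket -> illegal
(2,0): no bracket -> illegal
(2,1): flips 1 -> legal
(2,3): flips 1 -> legal
(2,4): no bracket -> illegal
(2,5): flips 2 -> legal
(2,7): no bracket -> illegal
(3,0): flips 3 -> legal
(3,6): flips 2 -> legal
(3,7): no bracket -> illegal
(4,0): no bracket -> illegal
(4,1): no bracket -> illegal
(4,2): flips 1 -> legal
(4,6): flips 2 -> legal
(5,2): flips 1 -> legal
(5,6): flips 1 -> legal
(6,2): no bracket -> illegal
(6,3): flips 1 -> legal
B mobility = 11
-- W to move --
(2,3): flips 1 -> legal
(2,4): flips 1 -> legal
(2,5): no bracket -> illegal
(4,2): flips 1 -> legal
(4,6): no bracket -> illegal
(5,2): no bracket -> illegal
(5,6): flips 2 -> legal
(5,7): no bracket -> illegal
(6,3): flips 1 -> legal
(6,5): flips 3 -> legal
(6,7): no bracket -> illegal
(7,3): no bracket -> illegal
(7,4): flips 2 -> legal
(7,5): flips 1 -> legal
(7,6): no bracket -> illegal
(7,7): flips 2 -> legal
W mobility = 9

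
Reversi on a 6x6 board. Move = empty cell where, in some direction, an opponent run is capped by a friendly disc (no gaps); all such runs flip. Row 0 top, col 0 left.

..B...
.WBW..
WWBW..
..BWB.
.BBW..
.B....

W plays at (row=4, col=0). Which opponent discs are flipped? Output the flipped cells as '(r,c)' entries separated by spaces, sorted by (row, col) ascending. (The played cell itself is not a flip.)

Dir NW: edge -> no flip
Dir N: first cell '.' (not opp) -> no flip
Dir NE: first cell '.' (not opp) -> no flip
Dir W: edge -> no flip
Dir E: opp run (4,1) (4,2) capped by W -> flip
Dir SW: edge -> no flip
Dir S: first cell '.' (not opp) -> no flip
Dir SE: opp run (5,1), next=edge -> no flip

Answer: (4,1) (4,2)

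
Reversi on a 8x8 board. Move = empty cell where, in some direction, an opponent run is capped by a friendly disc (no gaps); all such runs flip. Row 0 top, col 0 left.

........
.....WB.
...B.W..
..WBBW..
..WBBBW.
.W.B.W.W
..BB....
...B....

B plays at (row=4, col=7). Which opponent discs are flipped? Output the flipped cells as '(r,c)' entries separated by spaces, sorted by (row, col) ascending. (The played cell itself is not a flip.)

Answer: (4,6)

Derivation:
Dir NW: first cell '.' (not opp) -> no flip
Dir N: first cell '.' (not opp) -> no flip
Dir NE: edge -> no flip
Dir W: opp run (4,6) capped by B -> flip
Dir E: edge -> no flip
Dir SW: first cell '.' (not opp) -> no flip
Dir S: opp run (5,7), next='.' -> no flip
Dir SE: edge -> no flip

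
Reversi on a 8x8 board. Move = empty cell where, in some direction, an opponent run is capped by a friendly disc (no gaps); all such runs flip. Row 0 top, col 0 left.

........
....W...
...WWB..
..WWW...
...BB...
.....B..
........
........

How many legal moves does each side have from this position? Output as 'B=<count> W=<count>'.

Answer: B=5 W=7

Derivation:
-- B to move --
(0,3): flips 1 -> legal
(0,4): flips 3 -> legal
(0,5): no bracket -> illegal
(1,2): no bracket -> illegal
(1,3): flips 2 -> legal
(1,5): no bracket -> illegal
(2,1): flips 1 -> legal
(2,2): flips 3 -> legal
(3,1): no bracket -> illegal
(3,5): no bracket -> illegal
(4,1): no bracket -> illegal
(4,2): no bracket -> illegal
(4,5): no bracket -> illegal
B mobility = 5
-- W to move --
(1,5): no bracket -> illegal
(1,6): flips 1 -> legal
(2,6): flips 1 -> legal
(3,5): no bracket -> illegal
(3,6): flips 1 -> legal
(4,2): no bracket -> illegal
(4,5): no bracket -> illegal
(4,6): no bracket -> illegal
(5,2): flips 1 -> legal
(5,3): flips 1 -> legal
(5,4): flips 2 -> legal
(5,6): no bracket -> illegal
(6,4): no bracket -> illegal
(6,5): no bracket -> illegal
(6,6): flips 2 -> legal
W mobility = 7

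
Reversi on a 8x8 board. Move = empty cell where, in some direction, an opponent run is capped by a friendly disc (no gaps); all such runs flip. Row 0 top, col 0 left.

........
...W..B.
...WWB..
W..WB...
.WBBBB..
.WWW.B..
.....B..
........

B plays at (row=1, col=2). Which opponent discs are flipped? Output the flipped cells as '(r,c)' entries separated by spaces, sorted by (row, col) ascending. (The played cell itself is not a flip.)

Dir NW: first cell '.' (not opp) -> no flip
Dir N: first cell '.' (not opp) -> no flip
Dir NE: first cell '.' (not opp) -> no flip
Dir W: first cell '.' (not opp) -> no flip
Dir E: opp run (1,3), next='.' -> no flip
Dir SW: first cell '.' (not opp) -> no flip
Dir S: first cell '.' (not opp) -> no flip
Dir SE: opp run (2,3) capped by B -> flip

Answer: (2,3)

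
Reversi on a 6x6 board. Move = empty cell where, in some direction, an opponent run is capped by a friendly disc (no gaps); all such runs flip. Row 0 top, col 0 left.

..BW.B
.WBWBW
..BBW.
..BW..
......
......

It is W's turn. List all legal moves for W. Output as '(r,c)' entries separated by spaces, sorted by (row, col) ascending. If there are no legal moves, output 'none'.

Answer: (0,1) (0,4) (2,1) (2,5) (3,1)

Derivation:
(0,1): flips 1 -> legal
(0,4): flips 1 -> legal
(2,1): flips 3 -> legal
(2,5): flips 1 -> legal
(3,1): flips 2 -> legal
(3,4): no bracket -> illegal
(4,1): no bracket -> illegal
(4,2): no bracket -> illegal
(4,3): no bracket -> illegal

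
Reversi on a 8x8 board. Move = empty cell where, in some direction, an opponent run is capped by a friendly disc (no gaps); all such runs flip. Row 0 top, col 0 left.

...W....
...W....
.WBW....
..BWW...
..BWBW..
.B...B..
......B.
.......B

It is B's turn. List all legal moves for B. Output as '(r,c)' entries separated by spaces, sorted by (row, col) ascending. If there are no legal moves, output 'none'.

(0,2): no bracket -> illegal
(0,4): flips 1 -> legal
(1,0): flips 1 -> legal
(1,1): no bracket -> illegal
(1,2): no bracket -> illegal
(1,4): flips 1 -> legal
(2,0): flips 1 -> legal
(2,4): flips 3 -> legal
(2,5): no bracket -> illegal
(3,0): no bracket -> illegal
(3,1): no bracket -> illegal
(3,5): flips 3 -> legal
(3,6): no bracket -> illegal
(4,6): flips 1 -> legal
(5,2): no bracket -> illegal
(5,3): no bracket -> illegal
(5,4): flips 1 -> legal
(5,6): no bracket -> illegal

Answer: (0,4) (1,0) (1,4) (2,0) (2,4) (3,5) (4,6) (5,4)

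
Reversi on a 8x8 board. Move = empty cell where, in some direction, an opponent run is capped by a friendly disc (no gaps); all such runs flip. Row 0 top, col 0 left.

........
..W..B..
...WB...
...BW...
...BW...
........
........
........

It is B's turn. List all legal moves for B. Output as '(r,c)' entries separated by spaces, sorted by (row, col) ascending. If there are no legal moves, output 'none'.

(0,1): no bracket -> illegal
(0,2): no bracket -> illegal
(0,3): no bracket -> illegal
(1,1): no bracket -> illegal
(1,3): flips 1 -> legal
(1,4): no bracket -> illegal
(2,1): no bracket -> illegal
(2,2): flips 1 -> legal
(2,5): flips 1 -> legal
(3,2): no bracket -> illegal
(3,5): flips 1 -> legal
(4,5): flips 1 -> legal
(5,3): no bracket -> illegal
(5,4): flips 2 -> legal
(5,5): flips 1 -> legal

Answer: (1,3) (2,2) (2,5) (3,5) (4,5) (5,4) (5,5)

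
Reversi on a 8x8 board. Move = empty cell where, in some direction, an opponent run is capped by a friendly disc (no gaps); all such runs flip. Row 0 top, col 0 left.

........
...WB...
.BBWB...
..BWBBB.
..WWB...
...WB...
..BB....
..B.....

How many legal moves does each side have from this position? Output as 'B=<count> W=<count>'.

-- B to move --
(0,2): flips 1 -> legal
(0,3): flips 5 -> legal
(0,4): flips 1 -> legal
(1,2): flips 2 -> legal
(3,1): no bracket -> illegal
(4,1): flips 2 -> legal
(5,1): flips 2 -> legal
(5,2): flips 3 -> legal
(6,4): no bracket -> illegal
B mobility = 7
-- W to move --
(0,3): no bracket -> illegal
(0,4): no bracket -> illegal
(0,5): flips 1 -> legal
(1,0): flips 2 -> legal
(1,1): flips 1 -> legal
(1,2): flips 2 -> legal
(1,5): flips 2 -> legal
(2,0): flips 2 -> legal
(2,5): flips 2 -> legal
(2,6): flips 2 -> legal
(2,7): no bracket -> illegal
(3,0): no bracket -> illegal
(3,1): flips 2 -> legal
(3,7): flips 3 -> legal
(4,1): flips 1 -> legal
(4,5): flips 2 -> legal
(4,6): flips 2 -> legal
(4,7): no bracket -> illegal
(5,1): no bracket -> illegal
(5,2): no bracket -> illegal
(5,5): flips 2 -> legal
(6,1): no bracket -> illegal
(6,4): no bracket -> illegal
(6,5): flips 1 -> legal
(7,1): flips 1 -> legal
(7,3): flips 1 -> legal
(7,4): no bracket -> illegal
W mobility = 17

Answer: B=7 W=17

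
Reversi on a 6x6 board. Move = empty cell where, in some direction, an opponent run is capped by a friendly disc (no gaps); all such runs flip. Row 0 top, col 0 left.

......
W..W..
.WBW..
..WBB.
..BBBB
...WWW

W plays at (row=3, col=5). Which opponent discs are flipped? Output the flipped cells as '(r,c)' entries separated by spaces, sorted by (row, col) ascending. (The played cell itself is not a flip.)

Answer: (3,3) (3,4) (4,4) (4,5)

Derivation:
Dir NW: first cell '.' (not opp) -> no flip
Dir N: first cell '.' (not opp) -> no flip
Dir NE: edge -> no flip
Dir W: opp run (3,4) (3,3) capped by W -> flip
Dir E: edge -> no flip
Dir SW: opp run (4,4) capped by W -> flip
Dir S: opp run (4,5) capped by W -> flip
Dir SE: edge -> no flip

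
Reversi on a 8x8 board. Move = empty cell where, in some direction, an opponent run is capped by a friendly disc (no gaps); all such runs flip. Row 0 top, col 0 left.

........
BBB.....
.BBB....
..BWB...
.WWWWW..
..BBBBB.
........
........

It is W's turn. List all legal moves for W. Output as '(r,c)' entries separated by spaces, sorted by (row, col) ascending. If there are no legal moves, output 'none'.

(0,0): flips 2 -> legal
(0,1): flips 3 -> legal
(0,2): flips 3 -> legal
(0,3): no bracket -> illegal
(1,3): flips 1 -> legal
(1,4): flips 2 -> legal
(2,0): no bracket -> illegal
(2,4): flips 1 -> legal
(2,5): flips 1 -> legal
(3,0): no bracket -> illegal
(3,1): flips 1 -> legal
(3,5): flips 1 -> legal
(4,6): no bracket -> illegal
(4,7): no bracket -> illegal
(5,1): no bracket -> illegal
(5,7): no bracket -> illegal
(6,1): flips 1 -> legal
(6,2): flips 2 -> legal
(6,3): flips 3 -> legal
(6,4): flips 2 -> legal
(6,5): flips 2 -> legal
(6,6): flips 1 -> legal
(6,7): flips 1 -> legal

Answer: (0,0) (0,1) (0,2) (1,3) (1,4) (2,4) (2,5) (3,1) (3,5) (6,1) (6,2) (6,3) (6,4) (6,5) (6,6) (6,7)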